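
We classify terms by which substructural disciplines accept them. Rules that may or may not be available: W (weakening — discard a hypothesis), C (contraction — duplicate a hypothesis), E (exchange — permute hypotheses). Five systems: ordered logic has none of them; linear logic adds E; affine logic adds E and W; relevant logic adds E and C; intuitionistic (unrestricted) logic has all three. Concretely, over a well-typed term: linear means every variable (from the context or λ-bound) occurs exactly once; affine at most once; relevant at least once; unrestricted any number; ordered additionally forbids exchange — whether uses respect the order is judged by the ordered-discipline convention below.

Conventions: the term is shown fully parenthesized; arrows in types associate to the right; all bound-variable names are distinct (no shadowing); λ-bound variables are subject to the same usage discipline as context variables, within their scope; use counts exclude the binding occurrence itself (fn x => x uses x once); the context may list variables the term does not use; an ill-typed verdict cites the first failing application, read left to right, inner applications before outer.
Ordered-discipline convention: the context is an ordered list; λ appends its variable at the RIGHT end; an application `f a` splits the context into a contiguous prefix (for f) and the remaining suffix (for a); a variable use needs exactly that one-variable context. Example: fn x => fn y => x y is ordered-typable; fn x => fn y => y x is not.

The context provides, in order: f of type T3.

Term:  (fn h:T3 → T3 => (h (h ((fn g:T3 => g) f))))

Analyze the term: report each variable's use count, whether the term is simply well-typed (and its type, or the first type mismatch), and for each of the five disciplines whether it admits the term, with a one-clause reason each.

counts: f: 1; h (bound): 2; g (bound): 1
order of uses: h, h, g, f
typing: ✓ — (T3 → T3) → T3
ordered ✗ (repeated use of h ×2)
linear ✗ (repeated use of h ×2)
affine ✗ (repeated use of h ×2)
relevant ✓ (every one of f, h, g appears)
unrestricted ✓ (simply typable at (T3 → T3) → T3; W, C, E all held)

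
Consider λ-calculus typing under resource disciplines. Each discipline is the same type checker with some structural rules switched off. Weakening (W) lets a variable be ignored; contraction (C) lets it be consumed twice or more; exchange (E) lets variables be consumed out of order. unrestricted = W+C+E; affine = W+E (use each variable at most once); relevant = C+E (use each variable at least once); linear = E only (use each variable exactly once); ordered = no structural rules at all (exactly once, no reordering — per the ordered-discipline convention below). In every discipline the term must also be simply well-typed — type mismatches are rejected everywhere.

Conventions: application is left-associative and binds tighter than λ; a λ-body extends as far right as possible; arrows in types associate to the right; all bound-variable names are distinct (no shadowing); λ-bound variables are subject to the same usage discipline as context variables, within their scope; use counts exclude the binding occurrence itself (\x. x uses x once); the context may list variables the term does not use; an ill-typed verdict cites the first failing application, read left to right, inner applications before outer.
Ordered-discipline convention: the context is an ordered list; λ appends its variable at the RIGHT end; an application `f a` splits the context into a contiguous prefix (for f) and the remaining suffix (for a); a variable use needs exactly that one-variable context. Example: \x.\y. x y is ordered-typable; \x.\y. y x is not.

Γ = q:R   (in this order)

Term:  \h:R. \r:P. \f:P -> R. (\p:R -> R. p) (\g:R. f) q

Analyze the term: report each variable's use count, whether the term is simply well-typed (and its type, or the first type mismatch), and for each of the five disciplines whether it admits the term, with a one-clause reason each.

usage: q: 1×, h (bound): 0×, r (bound): 0×, f (bound): 1×, p (bound): 1×, g (bound): 0×
left-to-right use order: p, f, q
typing: ill-typed: an argument R -> P -> R mismatches the expected R -> R
ordered: ✗, fails simple typing
linear: ✗, a type mismatch blocks all five
affine: ✗, the type mismatch rejects it
relevant: ✗, not simply typable
unrestricted: ✗, fails simple typing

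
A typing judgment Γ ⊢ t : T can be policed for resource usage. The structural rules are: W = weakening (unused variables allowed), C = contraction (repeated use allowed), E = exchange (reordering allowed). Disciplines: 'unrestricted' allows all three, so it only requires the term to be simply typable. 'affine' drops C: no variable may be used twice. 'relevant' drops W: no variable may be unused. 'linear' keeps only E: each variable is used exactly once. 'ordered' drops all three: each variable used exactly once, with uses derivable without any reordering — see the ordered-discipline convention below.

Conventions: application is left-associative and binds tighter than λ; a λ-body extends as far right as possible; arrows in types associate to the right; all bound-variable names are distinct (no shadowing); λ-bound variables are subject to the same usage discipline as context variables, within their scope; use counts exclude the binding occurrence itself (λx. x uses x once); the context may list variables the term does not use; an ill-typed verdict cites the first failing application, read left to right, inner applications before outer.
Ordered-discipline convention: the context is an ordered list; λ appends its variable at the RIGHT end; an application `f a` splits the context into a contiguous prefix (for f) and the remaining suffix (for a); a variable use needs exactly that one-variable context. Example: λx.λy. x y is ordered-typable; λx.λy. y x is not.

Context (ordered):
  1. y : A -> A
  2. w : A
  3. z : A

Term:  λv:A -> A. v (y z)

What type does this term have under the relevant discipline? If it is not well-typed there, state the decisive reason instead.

not well-typed under relevant — w left unused
variable uses: y ×1; w ×0; z ×1; v (λ-bound) ×1
left-to-right use order: v, y, z
typing: well-typed at (A -> A) -> A
across the five disciplines: ordered ✗ | linear ✗ | affine ✓ | relevant ✗ | unrestricted ✓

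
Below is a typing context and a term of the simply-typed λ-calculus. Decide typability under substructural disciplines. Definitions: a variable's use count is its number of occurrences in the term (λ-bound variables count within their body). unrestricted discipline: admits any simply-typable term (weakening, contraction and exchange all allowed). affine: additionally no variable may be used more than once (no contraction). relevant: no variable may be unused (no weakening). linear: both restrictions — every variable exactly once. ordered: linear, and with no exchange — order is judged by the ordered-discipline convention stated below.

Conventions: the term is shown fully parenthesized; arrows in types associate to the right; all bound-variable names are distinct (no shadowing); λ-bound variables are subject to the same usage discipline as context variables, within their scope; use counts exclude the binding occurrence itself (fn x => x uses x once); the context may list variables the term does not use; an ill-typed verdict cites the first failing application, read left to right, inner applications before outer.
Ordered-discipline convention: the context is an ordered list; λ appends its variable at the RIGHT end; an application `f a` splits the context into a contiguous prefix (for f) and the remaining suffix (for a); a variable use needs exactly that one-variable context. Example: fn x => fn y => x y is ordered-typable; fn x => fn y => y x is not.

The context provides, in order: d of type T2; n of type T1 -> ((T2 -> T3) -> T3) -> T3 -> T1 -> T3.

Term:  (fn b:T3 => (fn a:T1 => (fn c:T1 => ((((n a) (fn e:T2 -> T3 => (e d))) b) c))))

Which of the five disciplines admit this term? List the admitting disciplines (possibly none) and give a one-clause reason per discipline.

admitted in: linear, affine, relevant, unrestricted
variable uses: d: 1, n: 1, b (λ-bound): 1, a (λ-bound): 1, c (λ-bound): 1, e (λ-bound): 1
use order (left to right): n, a, e, d, b, c
typing: the term checks, with type T3 -> T1 -> T1 -> T3
ordered: ✗ — no contiguous prefix/suffix split fits n, a, e, d, b, c
linear: ✓ — each of d, n, b, a, c, e used exactly once
affine: ✓ — d, n, b, a, c, e: no repeats, contraction unneeded
relevant: ✓ — d, n, b, a, c, e: all used, weakening unneeded
unrestricted: ✓ — simply typable at T3 -> T1 -> T1 -> T3; W, C, E all held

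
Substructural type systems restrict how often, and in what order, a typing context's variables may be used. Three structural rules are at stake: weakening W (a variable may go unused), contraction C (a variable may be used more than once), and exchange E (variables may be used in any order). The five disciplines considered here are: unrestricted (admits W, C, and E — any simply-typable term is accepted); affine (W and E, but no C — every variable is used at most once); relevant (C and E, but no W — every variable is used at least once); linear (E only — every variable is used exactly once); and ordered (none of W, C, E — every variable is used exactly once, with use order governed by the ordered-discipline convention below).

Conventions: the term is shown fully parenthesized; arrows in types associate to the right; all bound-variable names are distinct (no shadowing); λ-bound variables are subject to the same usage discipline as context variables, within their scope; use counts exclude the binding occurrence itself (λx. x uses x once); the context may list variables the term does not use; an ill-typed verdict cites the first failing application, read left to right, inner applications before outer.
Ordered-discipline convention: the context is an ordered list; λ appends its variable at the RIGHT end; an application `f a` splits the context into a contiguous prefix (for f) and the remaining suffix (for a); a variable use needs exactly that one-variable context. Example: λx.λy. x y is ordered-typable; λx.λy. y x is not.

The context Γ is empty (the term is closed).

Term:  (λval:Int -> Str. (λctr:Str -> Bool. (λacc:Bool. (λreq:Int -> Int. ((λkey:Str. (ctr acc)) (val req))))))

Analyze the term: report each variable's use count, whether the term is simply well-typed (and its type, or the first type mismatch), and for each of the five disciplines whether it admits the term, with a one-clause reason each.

counts: val (bound): 1×; ctr (bound): 1×; acc (bound): 1×; req (bound): 1×; key (bound): 0×
uses in reading order: ctr, acc, val, req
typing: ill-typed: an argument Bool mismatches the expected Str
ordered ✗ (not simply typable)
linear ✗ (fails simple typing)
affine ✗ (a type mismatch blocks all five)
relevant ✗ (the type mismatch rejects it)
unrestricted ✗ (not simply typable)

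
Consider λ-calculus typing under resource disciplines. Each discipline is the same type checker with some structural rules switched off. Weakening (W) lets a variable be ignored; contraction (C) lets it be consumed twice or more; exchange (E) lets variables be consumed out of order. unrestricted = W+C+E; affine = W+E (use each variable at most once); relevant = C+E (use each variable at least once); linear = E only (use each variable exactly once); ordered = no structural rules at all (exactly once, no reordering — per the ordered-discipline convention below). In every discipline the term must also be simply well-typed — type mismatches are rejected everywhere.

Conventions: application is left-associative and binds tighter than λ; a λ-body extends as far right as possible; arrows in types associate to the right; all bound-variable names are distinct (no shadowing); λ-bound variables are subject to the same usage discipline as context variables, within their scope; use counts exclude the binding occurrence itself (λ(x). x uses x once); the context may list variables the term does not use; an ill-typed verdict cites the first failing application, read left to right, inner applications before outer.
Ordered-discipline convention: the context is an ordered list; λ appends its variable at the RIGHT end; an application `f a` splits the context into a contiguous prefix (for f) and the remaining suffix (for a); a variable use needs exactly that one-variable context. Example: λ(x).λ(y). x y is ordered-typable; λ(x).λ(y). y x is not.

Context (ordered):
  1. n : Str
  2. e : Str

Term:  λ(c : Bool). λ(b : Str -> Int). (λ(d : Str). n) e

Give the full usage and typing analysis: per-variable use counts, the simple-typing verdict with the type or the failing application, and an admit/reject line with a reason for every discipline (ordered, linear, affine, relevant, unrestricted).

use counts: n ×1, e ×1, c (λ-bound) ×0, b (λ-bound) ×0, d (λ-bound) ×0
left-to-right use order: n, e
typing: ✓ — Bool -> (Str -> Int) -> Str
ordered ✗ (c, b, d never used (weakening))
linear ✗ (c, b, d never used (weakening))
affine ✓ (no duplicate uses among n, e, c, b, d)
relevant ✗ (c, b, d never used (weakening))
unrestricted ✓ (well-typed at Bool -> (Str -> Int) -> Str; no restrictions here)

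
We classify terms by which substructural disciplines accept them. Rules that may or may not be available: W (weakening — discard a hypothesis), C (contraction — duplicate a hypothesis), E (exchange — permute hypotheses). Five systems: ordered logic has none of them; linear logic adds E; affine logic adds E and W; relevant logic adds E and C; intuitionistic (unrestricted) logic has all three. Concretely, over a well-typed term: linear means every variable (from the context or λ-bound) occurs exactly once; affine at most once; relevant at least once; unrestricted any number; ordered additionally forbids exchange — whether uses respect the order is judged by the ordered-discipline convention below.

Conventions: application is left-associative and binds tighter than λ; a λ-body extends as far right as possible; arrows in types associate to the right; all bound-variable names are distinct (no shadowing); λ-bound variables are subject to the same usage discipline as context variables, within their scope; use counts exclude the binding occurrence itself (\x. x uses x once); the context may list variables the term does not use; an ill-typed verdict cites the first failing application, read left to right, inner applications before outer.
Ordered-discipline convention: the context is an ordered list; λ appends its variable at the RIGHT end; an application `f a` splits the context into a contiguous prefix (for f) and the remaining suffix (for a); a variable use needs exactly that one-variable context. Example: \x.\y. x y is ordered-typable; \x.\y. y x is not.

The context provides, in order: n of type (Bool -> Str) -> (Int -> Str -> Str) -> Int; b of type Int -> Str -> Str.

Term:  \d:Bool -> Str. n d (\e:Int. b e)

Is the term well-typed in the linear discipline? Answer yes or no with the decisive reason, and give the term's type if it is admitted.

yes — single use per variable (n, b, d, e); term : (Bool -> Str) -> Int
usage: n: 1; b: 1; d [bound]: 1; e [bound]: 1
left-to-right use order: n, d, b, e
typing: well-typed — term : (Bool -> Str) -> Int
across the five disciplines: ordered ✗; linear ✓; affine ✓; relevant ✓; unrestricted ✓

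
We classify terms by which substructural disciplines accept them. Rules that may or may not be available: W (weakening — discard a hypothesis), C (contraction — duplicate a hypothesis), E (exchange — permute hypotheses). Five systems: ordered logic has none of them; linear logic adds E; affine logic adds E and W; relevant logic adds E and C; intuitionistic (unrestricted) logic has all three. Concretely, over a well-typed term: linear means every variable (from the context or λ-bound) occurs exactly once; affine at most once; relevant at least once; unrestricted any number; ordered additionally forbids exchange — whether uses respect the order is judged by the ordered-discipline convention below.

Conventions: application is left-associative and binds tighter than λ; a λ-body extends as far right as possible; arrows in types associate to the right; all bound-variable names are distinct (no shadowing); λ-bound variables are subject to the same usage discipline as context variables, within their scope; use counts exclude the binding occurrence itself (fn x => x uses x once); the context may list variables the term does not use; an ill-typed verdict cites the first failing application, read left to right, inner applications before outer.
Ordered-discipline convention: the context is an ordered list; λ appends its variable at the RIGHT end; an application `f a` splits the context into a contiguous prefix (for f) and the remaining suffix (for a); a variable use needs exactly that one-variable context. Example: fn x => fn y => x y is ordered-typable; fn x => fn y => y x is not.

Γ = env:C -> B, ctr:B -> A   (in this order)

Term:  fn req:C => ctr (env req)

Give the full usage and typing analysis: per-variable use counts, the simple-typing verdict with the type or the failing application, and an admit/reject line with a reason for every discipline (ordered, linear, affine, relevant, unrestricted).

usage: env: 1, ctr: 1, req [bound]: 1
order of uses: ctr, env, req
typing: ✓ — C -> A
ordered: ✗, needs exchange: uses follow ctr, env, req
linear: ✓, exactly-once usage across env, ctr, req
affine: ✓, none of env, ctr, req used more than once
relevant: ✓, env, ctr, req: all used, weakening unneeded
unrestricted: ✓, well-typed at C -> A; no restrictions here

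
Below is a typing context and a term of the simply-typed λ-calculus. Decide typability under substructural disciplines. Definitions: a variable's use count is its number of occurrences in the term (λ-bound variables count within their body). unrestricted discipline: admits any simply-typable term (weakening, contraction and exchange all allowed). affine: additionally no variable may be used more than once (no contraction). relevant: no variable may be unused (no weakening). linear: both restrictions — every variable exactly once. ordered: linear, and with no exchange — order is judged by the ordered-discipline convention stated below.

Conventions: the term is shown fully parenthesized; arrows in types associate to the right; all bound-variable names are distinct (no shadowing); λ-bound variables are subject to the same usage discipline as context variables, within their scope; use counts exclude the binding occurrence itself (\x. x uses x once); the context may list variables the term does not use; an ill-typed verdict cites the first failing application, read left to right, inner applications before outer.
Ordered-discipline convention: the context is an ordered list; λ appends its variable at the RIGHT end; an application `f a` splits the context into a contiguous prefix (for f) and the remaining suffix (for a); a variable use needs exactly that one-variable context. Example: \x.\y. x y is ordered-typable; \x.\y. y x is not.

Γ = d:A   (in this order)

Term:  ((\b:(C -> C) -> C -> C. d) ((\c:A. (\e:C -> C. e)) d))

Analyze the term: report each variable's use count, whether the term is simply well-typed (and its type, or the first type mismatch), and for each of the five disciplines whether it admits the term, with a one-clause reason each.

usage: d: 2×; b (λ-bound): 0×; c (λ-bound): 0×; e (λ-bound): 1×
use order (left to right): d, e, d
typing: well-typed at A
ordered ✗ (repeated use of d ×2; b, c left unused)
linear ✗ (repeated use of d ×2; b, c left unused)
affine ✗ (repeated use of d ×2)
relevant ✗ (b, c left unused)
unrestricted ✓ (type-checks (A) and nothing is barred)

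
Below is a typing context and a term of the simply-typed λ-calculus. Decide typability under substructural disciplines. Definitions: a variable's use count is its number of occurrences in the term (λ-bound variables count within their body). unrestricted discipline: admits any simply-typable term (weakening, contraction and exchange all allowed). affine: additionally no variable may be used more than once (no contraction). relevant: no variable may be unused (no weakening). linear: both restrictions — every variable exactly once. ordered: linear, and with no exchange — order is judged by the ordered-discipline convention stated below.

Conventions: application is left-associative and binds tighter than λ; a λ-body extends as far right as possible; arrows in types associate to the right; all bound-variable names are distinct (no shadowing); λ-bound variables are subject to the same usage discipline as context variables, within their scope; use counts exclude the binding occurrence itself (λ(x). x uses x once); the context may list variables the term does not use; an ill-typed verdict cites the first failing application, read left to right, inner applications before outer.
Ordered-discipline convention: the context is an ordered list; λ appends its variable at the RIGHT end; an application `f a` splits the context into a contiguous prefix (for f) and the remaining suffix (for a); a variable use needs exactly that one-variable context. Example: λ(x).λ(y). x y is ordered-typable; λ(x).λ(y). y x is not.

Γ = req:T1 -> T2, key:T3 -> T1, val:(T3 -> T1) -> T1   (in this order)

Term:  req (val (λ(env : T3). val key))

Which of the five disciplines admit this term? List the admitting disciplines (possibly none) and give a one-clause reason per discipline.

admitting disciplines: unrestricted
variable uses: req: 1×; key: 1×; val: 2×; env (λ-bound): 0×
left-to-right use order: req, val, val, key
typing: ✓ — T2
ordered: ✗, repeated use of val ×2; unused: env — weakening required
linear: ✗, repeated use of val ×2; unused: env — weakening required
affine: ✗, repeated use of val ×2
relevant: ✗, unused: env — weakening required
unrestricted: ✓, type-checks (T2) and nothing is barred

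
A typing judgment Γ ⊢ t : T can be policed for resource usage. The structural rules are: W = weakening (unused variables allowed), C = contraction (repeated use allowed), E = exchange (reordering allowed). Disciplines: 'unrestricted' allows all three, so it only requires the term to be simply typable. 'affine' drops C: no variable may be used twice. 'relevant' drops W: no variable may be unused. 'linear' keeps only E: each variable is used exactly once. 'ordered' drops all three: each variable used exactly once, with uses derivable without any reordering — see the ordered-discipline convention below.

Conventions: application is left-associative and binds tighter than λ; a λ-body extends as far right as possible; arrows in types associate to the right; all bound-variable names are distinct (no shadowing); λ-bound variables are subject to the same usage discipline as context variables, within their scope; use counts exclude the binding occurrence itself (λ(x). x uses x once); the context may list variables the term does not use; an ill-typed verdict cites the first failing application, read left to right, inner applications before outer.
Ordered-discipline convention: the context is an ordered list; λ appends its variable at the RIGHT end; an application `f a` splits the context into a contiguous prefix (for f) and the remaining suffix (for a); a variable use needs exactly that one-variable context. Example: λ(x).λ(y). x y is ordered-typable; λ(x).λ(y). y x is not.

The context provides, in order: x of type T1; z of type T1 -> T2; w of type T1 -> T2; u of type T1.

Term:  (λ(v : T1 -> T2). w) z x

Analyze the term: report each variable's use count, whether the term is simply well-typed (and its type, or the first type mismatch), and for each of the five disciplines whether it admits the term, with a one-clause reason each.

variable uses: x ×1; z ×1; w ×1; u ×0; v (bound) ×0
order of uses: w, z, x
typing: well-typed — term : T2
ordered ✗ (unused: u, v — weakening required)
linear ✗ (unused: u, v — weakening required)
affine ✓ (no duplicate uses among x, z, w, u, v)
relevant ✗ (unused: u, v — weakening required)
unrestricted ✓ (type-checks (T2) and nothing is barred)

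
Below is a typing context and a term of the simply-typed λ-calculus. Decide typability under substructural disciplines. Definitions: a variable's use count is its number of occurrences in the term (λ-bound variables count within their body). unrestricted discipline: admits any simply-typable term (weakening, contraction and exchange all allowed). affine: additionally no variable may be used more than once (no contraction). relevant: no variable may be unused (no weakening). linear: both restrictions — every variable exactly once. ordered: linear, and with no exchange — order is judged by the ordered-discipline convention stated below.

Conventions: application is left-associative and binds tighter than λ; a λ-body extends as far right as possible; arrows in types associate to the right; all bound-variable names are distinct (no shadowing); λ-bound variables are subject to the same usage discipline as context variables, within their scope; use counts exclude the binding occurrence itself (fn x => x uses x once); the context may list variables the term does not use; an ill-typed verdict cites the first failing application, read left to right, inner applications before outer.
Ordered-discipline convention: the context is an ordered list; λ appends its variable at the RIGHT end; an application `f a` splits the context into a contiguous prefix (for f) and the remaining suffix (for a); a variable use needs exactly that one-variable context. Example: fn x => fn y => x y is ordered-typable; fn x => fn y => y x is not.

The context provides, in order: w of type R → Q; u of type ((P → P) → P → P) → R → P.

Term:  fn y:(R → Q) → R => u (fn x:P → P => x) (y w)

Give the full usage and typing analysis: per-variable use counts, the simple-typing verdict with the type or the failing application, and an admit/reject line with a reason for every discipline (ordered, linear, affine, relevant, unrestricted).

use counts: w=1; u=1; y [bound]=1; x [bound]=1
uses in reading order: u, x, y, w
typing: well-typed — term : ((R → Q) → R) → P
ordered: ✗ — use order u, x, y, w needs exchange
linear: ✓ — w, u, y, x: one use apiece
affine: ✓ — no duplicate uses among w, u, y, x
relevant: ✓ — at least one use each (w, u, y, x)
unrestricted: ✓ — well-typed at ((R → Q) → R) → P; no restrictions here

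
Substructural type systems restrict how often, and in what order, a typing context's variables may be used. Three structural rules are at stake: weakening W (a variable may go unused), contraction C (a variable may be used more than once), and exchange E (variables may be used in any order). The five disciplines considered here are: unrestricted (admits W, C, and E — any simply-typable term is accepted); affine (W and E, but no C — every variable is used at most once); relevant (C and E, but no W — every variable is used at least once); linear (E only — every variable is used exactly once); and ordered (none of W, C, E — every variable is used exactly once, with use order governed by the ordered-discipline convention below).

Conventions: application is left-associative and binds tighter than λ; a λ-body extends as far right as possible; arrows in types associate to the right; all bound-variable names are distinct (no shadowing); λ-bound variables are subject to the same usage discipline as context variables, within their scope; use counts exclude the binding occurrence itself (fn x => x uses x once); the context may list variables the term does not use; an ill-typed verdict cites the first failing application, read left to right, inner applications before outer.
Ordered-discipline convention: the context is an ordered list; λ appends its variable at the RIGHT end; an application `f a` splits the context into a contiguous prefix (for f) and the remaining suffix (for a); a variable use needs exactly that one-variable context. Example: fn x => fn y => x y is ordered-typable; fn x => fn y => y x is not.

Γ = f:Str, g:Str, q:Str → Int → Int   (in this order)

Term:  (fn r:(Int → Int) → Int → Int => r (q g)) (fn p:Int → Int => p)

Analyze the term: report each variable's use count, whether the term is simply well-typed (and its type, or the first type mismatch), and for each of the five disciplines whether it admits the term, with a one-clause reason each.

variable uses: f ×0, g ×1, q ×1, r (bound) ×1, p (bound) ×1
left-to-right use order: r, q, g, p
typing: the term checks, with type Int → Int
ordered: ✗ — needs weakening: f unused
linear: ✗ — needs weakening: f unused
affine: ✓ — at most one use each (f, g, q, r, p)
relevant: ✗ — needs weakening: f unused
unrestricted: ✓ — simply typable at Int → Int; W, C, E all held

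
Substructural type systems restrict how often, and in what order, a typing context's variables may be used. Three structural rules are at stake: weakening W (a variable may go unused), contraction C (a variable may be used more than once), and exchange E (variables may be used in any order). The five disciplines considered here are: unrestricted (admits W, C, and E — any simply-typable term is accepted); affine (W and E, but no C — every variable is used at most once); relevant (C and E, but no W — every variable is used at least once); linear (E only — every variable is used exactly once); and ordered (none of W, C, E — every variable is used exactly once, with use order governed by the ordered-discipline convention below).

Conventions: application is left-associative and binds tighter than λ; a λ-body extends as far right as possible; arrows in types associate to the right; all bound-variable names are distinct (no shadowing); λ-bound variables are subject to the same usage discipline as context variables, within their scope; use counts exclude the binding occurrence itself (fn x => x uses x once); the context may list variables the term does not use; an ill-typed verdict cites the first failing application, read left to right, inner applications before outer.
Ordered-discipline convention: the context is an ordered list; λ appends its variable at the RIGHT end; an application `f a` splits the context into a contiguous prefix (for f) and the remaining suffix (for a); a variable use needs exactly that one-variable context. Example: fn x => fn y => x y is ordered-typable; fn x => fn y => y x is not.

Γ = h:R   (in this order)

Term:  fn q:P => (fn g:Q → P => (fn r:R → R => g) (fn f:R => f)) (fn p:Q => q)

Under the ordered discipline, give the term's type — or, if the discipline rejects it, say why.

not well-typed under ordered — h, r, p left unused
usage: h: 0; q [bound]: 1; g [bound]: 1; r [bound]: 0; f [bound]: 1; p [bound]: 0
use order (left to right): g, f, q
typing: well-typed at P → Q → P
across the five disciplines: ordered ✗, linear ✗, affine ✓, relevant ✗, unrestricted ✓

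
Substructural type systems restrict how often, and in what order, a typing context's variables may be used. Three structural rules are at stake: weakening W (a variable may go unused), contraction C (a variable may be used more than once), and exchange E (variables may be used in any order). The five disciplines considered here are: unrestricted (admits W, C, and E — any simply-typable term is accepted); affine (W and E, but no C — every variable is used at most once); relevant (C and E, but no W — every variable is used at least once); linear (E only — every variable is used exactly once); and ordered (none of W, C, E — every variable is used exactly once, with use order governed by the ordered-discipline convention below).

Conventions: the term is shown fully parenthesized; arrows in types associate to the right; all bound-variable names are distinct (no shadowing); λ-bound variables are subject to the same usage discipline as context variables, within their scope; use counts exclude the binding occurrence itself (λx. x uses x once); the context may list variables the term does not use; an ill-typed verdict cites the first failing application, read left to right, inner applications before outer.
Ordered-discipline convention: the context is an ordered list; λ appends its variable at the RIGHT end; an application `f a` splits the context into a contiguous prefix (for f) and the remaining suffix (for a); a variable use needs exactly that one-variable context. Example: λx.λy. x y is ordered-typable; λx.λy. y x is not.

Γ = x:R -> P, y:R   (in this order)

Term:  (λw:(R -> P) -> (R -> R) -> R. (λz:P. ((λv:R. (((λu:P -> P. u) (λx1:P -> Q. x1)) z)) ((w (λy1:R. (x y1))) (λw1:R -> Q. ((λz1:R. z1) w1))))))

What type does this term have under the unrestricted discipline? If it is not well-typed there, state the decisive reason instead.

not well-typed under unrestricted — fails simple typing
variable uses: x ×1, y ×0, w (λ-bound) ×1, z (λ-bound) ×1, v (λ-bound) ×0, u (λ-bound) ×1, x1 (λ-bound) ×1, y1 (λ-bound) ×1, w1 (λ-bound) ×1, z1 (λ-bound) ×1
left-to-right use order: u, x1, z, w, x, y1, z1, w1
typing: ill-typed: an application expects P -> P but receives (P -> Q) -> P -> Q
per-discipline verdicts: ordered ✗, linear ✗, affine ✗, relevant ✗, unrestricted ✗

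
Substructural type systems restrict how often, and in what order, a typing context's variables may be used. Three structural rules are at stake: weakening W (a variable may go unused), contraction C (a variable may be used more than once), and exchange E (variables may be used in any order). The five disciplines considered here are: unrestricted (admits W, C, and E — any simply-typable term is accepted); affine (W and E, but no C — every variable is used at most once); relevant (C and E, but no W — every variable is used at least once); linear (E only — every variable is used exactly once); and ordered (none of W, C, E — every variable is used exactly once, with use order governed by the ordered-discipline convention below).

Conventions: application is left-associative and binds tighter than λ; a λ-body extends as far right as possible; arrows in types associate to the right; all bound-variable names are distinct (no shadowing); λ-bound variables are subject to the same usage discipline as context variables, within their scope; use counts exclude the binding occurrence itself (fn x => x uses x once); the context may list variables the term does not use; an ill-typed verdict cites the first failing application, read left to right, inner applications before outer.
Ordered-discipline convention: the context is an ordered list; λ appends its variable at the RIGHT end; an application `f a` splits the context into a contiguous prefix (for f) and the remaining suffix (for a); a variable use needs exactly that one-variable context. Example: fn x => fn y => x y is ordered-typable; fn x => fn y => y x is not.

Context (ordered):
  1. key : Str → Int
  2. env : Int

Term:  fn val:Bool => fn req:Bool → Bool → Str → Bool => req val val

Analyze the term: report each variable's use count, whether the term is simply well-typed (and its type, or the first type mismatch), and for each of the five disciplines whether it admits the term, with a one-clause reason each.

variable uses: key: 0×; env: 0×; val (λ-bound): 2×; req (λ-bound): 1×
uses in reading order: req, val, val
typing: ✓ — Bool → (Bool → Bool → Str → Bool) → Str → Bool
ordered ✗ (uses contraction: val ×2; unused: key, env — weakening required)
linear ✗ (uses contraction: val ×2; unused: key, env — weakening required)
affine ✗ (uses contraction: val ×2)
relevant ✗ (unused: key, env — weakening required)
unrestricted ✓ (type-checks (Bool → (Bool → Bool → Str → Bool) → Str → Bool) and nothing is barred)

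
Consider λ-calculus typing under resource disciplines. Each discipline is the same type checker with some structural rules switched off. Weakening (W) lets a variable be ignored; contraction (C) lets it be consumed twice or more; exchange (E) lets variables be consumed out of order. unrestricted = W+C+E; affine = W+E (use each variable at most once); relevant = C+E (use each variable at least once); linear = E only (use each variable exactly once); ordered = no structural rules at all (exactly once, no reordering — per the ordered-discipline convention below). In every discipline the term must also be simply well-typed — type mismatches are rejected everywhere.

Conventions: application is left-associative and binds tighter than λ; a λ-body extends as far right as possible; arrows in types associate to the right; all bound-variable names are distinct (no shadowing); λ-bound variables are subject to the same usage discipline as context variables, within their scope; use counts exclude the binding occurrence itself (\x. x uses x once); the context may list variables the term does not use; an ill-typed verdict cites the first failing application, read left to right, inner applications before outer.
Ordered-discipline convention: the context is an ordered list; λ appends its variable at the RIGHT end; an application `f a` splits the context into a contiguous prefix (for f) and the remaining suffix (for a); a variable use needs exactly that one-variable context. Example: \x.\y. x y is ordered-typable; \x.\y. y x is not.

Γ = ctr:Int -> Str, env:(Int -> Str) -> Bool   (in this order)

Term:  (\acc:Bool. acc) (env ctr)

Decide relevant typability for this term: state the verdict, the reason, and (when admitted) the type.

yes — ctr, env, acc: all used, weakening unneeded; term : Bool
use counts: ctr ×1, env ×1, acc (bound) ×1
use order (left to right): acc, env, ctr
typing: the term checks, with type Bool
all disciplines: ordered ✗; linear ✓; affine ✓; relevant ✓; unrestricted ✓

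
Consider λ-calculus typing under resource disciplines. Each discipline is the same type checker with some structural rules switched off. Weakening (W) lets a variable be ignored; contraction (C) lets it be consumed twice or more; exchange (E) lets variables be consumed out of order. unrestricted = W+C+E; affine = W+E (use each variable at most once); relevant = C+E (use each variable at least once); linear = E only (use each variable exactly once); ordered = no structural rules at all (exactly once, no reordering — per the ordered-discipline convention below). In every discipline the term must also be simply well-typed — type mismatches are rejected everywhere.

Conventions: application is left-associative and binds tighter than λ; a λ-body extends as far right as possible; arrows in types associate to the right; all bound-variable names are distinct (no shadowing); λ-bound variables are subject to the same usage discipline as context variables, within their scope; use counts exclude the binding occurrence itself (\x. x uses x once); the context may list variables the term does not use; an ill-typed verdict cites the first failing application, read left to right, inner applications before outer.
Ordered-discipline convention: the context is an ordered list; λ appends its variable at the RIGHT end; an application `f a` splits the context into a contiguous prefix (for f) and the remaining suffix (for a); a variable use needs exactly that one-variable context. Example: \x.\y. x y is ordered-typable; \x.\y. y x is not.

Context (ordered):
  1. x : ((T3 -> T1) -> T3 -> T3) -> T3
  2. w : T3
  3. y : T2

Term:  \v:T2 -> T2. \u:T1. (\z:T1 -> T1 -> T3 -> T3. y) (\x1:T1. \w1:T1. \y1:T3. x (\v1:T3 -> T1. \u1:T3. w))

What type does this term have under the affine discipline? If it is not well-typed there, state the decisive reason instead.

term : (T2 -> T2) -> T1 -> T2
variable uses: x: 1; w: 1; y: 1; v (λ-bound): 0; u (λ-bound): 0; z (λ-bound): 0; x1 (λ-bound): 0; w1 (λ-bound): 0; y1 (λ-bound): 0; v1 (λ-bound): 0; u1 (λ-bound): 0
left-to-right use order: y, x, w
typing: well-typed at (T2 -> T2) -> T1 -> T2
summary: ordered ✗; linear ✗; affine ✓; relevant ✗; unrestricted ✓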